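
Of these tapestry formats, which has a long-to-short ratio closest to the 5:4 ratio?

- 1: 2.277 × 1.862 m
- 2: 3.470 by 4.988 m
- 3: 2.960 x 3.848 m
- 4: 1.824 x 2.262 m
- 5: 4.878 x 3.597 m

4

Target 5:4 ≈ 1.250.
1: 1.223 (Δ0.027)  2: 1.437 (Δ0.187)  3: 1.300 (Δ0.050)  4: 1.240 (Δ0.010)  5: 1.356 (Δ0.106)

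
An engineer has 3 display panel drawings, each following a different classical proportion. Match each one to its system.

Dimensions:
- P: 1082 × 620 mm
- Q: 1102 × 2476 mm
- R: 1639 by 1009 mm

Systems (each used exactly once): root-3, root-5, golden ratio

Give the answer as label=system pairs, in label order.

Ratios: P ≈ 1.745; Q ≈ 2.247; R ≈ 1.624.
Targets: root-3 ≈ 1.732; root-5 ≈ 2.236; golden ratio ≈ 1.618.

P=root-3, Q=root-5, R=golden ratio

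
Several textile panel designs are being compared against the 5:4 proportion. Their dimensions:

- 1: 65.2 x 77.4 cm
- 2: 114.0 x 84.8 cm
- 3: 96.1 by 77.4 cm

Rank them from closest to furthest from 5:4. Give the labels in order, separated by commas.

3, 1, 2

1: 77.4/65.2 ≈ 1.187 → |1.187 − 1.250| = 0.063
2: 114.0/84.8 ≈ 1.344 → |1.344 − 1.250| = 0.094
3: 96.1/77.4 ≈ 1.242 → |1.242 − 1.250| = 0.008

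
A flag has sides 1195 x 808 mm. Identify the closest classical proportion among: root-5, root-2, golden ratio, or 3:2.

3:2

1195/808 ≈ 1.479. Nearest candidates are 3:2 (1.500, off by 0.021) and root-2 (1.414, off by 0.065).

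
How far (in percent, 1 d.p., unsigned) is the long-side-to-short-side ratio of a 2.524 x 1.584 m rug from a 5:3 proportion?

4.4%

Ratio = 2.524 / 1.584 ≈ 1.5934.
Ideal 5:3 ≈ 1.6667. |1.5934 − 1.6667| / 1.6667 ≈ 4.40% → 4.4%.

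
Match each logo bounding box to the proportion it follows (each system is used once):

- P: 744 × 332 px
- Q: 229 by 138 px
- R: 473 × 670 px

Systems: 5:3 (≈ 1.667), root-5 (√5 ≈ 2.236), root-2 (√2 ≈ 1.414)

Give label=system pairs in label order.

Ratios: P ≈ 2.241; Q ≈ 1.659; R ≈ 1.416.
Targets: 5:3 ≈ 1.667; root-5 ≈ 2.236; root-2 ≈ 1.414.

P=root-5, Q=5:3, R=root-2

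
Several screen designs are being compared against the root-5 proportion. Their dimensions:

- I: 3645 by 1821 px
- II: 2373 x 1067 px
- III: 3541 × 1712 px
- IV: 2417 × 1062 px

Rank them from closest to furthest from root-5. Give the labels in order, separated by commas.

Ratios: I = 3645 / 1821 ≈ 2.002; II = 2373 / 1067 ≈ 2.224; III = 3541 / 1712 ≈ 2.068; IV = 2417 / 1062 ≈ 2.276.
|Δ from 2.236|: I 0.234; II 0.012; III 0.168; IV 0.040.

II, IV, III, I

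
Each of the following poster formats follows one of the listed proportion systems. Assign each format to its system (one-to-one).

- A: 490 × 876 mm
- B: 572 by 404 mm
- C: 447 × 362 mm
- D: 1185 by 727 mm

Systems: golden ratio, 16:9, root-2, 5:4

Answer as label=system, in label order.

Ratios: A ≈ 1.788; B ≈ 1.416; C ≈ 1.235; D ≈ 1.630.
Targets: golden ratio ≈ 1.618; 16:9 ≈ 1.778; root-2 ≈ 1.414; 5:4 ≈ 1.250.

A=16:9, B=root-2, C=5:4, D=golden ratio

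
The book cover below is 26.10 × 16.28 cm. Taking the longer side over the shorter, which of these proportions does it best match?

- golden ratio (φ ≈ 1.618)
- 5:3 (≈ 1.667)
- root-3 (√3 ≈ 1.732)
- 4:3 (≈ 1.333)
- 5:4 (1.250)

golden ratio

26.10/16.28 ≈ 1.603. Nearest candidates are golden ratio (1.618, off by 0.015) and 5:3 (1.667, off by 0.064).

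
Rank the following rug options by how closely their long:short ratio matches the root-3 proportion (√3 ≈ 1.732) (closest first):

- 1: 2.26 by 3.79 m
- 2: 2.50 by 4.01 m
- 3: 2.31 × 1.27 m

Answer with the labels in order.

1, 3, 2

Ratios: 1 = 3.79 / 2.26 ≈ 1.677; 2 = 4.01 / 2.50 ≈ 1.604; 3 = 2.31 / 1.27 ≈ 1.819.
|Δ from 1.732|: 1 0.055; 2 0.128; 3 0.087.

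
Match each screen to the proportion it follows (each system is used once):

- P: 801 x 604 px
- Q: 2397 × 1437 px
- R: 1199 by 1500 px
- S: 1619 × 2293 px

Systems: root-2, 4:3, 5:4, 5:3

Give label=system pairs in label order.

Ratios: P ≈ 1.326; Q ≈ 1.668; R ≈ 1.251; S ≈ 1.416.
Targets: root-2 ≈ 1.414; 4:3 ≈ 1.333; 5:4 ≈ 1.250; 5:3 ≈ 1.667.

P=4:3, Q=5:3, R=5:4, S=root-2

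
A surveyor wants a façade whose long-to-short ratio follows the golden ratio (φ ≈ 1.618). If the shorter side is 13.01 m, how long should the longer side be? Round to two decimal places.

golden ratio ≈ 1.61803.
Longer side = 13.01 × 1.61803 ≈ 21.0506 → 21.05 m.

21.05 m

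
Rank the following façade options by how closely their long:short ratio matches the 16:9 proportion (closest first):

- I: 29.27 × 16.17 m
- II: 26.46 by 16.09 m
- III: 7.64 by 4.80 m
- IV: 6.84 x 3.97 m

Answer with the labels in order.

I, IV, II, III

Ratios: I = 29.27 / 16.17 ≈ 1.810; II = 26.46 / 16.09 ≈ 1.644; III = 7.64 / 4.80 ≈ 1.592; IV = 6.84 / 3.97 ≈ 1.723.
|Δ from 1.778|: I 0.032; II 0.134; III 0.186; IV 0.055.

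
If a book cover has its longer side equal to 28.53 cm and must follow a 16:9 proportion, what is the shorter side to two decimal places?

16:9 ≈ 1.77778.
Shorter side = 28.53 ÷ 1.77778 ≈ 16.0481 → 16.05 cm.

16.05 cm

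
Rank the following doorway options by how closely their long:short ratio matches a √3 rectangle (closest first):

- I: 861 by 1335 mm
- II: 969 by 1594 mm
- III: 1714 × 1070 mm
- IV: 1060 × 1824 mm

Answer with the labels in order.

Ratios: I = 1335 / 861 ≈ 1.551; II = 1594 / 969 ≈ 1.645; III = 1714 / 1070 ≈ 1.602; IV = 1824 / 1060 ≈ 1.721.
|Δ from 1.732|: I 0.181; II 0.087; III 0.130; IV 0.011.

IV, II, III, I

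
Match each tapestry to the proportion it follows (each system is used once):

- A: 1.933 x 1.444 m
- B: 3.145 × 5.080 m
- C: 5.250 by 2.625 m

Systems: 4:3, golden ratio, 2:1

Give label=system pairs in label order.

A=4:3, B=golden ratio, C=2:1

A = 1.933/1.444 ≈ 1.339 → 4:3 (1.333)
B = 5.080/3.145 ≈ 1.615 → golden ratio (1.618)
C = 5.250/2.625 ≈ 2.000 → 2:1 (2.000)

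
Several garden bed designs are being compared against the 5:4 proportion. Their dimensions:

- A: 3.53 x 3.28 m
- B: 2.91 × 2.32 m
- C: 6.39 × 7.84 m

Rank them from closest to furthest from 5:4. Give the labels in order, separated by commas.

Ratios: A = 3.53 / 3.28 ≈ 1.076; B = 2.91 / 2.32 ≈ 1.254; C = 7.84 / 6.39 ≈ 1.227.
|Δ from 1.250|: A 0.174; B 0.004; C 0.023.

B, C, A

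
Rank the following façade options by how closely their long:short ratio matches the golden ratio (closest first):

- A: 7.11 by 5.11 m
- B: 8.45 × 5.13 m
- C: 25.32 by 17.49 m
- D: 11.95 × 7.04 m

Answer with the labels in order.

A: 7.11/5.11 ≈ 1.391 → |1.391 − 1.618| = 0.227
B: 8.45/5.13 ≈ 1.647 → |1.647 − 1.618| = 0.029
C: 25.32/17.49 ≈ 1.448 → |1.448 − 1.618| = 0.170
D: 11.95/7.04 ≈ 1.697 → |1.697 − 1.618| = 0.079

B, D, C, A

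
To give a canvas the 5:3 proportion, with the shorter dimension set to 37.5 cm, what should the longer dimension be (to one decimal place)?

5:3 ≈ 1.66667.
Longer side = 37.5 × 1.66667 ≈ 62.500 → 62.5 cm.

62.5 cm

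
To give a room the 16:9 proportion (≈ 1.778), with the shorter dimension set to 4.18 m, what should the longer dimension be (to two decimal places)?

7.43 m

16:9 ≈ 1.77778.
Longer side = 4.18 × 1.77778 ≈ 7.4311 → 7.43 m.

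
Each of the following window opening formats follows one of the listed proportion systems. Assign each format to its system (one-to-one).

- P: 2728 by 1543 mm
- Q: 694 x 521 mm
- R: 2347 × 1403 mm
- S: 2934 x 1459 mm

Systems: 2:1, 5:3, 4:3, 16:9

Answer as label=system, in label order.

P=16:9, Q=4:3, R=5:3, S=2:1

P = 2728/1543 ≈ 1.768 → 16:9 (1.778)
Q = 694/521 ≈ 1.332 → 4:3 (1.333)
R = 2347/1403 ≈ 1.673 → 5:3 (1.667)
S = 2934/1459 ≈ 2.011 → 2:1 (2.000)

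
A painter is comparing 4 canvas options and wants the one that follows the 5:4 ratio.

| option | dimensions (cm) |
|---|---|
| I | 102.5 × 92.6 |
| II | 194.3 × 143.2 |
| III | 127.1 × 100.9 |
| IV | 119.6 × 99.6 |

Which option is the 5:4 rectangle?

Ratios (long/short): I ≈ 1.107; II ≈ 1.357; III ≈ 1.260; IV ≈ 1.201.
5:4 ≈ 1.250; option III is nearest (Δ 0.010).

III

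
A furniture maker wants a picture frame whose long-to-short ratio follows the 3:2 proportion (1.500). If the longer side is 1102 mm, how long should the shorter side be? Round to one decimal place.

3:2 = 1.50000.
Shorter side = 1102 ÷ 1.50000 ≈ 734.667 → 734.7 mm.

734.7 mm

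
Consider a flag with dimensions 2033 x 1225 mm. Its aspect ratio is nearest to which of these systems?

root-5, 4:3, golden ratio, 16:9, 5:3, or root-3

5:3

2033/1225 ≈ 1.660. Nearest candidates are 5:3 (1.667, off by 0.007) and golden ratio (1.618, off by 0.042).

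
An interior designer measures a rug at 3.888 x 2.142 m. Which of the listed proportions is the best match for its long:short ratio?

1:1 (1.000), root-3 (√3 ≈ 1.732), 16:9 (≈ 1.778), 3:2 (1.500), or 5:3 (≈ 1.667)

Ratio = 3.888 / 2.142 ≈ 1.815.
Distances: 1:1 1.000 (Δ 0.815); root-3 1.732 (Δ 0.083); 16:9 1.778 (Δ 0.037); 3:2 1.500 (Δ 0.315); 5:3 1.667 (Δ 0.148).

16:9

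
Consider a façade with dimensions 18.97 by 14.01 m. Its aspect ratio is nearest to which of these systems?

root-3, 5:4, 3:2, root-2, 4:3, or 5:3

Ratio = 18.97 / 14.01 ≈ 1.354.
Distances: root-3 1.732 (Δ 0.378); 5:4 1.250 (Δ 0.104); 3:2 1.500 (Δ 0.146); root-2 1.414 (Δ 0.060); 4:3 1.333 (Δ 0.021); 5:3 1.667 (Δ 0.313).

4:3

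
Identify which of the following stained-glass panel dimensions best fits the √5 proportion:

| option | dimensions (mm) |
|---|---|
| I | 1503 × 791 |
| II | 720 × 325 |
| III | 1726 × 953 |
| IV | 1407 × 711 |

II

Target root-5 ≈ 2.236.
I: 1.900 (Δ0.336)  II: 2.215 (Δ0.021)  III: 1.811 (Δ0.425)  IV: 1.979 (Δ0.257)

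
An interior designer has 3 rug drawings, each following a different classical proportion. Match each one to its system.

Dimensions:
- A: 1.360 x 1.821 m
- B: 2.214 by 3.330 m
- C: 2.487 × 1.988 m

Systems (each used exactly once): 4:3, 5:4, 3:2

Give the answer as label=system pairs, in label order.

A=4:3, B=3:2, C=5:4

Ratios: A ≈ 1.339; B ≈ 1.504; C ≈ 1.251.
Targets: 4:3 ≈ 1.333; 5:4 ≈ 1.250; 3:2 ≈ 1.500.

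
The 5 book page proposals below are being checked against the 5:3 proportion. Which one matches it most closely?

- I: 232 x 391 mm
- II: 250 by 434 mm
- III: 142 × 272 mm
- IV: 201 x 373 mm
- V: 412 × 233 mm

I

Ratios (long/short): I ≈ 1.685; II ≈ 1.736; III ≈ 1.915; IV ≈ 1.856; V ≈ 1.768.
5:3 ≈ 1.667; option I is nearest (Δ 0.018).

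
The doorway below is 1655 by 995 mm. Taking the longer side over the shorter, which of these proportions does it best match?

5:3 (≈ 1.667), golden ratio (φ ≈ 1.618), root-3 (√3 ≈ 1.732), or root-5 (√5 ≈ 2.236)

1655/995 ≈ 1.663. Nearest candidates are 5:3 (1.667, off by 0.004) and golden ratio (1.618, off by 0.045).

5:3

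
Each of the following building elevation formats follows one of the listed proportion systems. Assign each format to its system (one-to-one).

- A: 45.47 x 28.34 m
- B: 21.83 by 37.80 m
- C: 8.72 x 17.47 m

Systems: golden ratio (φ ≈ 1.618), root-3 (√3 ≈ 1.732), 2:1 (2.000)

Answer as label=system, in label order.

Ratios: A ≈ 1.604; B ≈ 1.732; C ≈ 2.003.
Targets: golden ratio ≈ 1.618; root-3 ≈ 1.732; 2:1 ≈ 2.000.

A=golden ratio, B=root-3, C=2:1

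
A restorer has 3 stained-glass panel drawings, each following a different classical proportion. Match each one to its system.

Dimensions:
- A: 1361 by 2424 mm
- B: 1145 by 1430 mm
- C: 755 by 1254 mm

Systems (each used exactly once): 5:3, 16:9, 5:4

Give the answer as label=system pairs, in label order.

Ratios: A ≈ 1.781; B ≈ 1.249; C ≈ 1.661.
Targets: 5:3 ≈ 1.667; 16:9 ≈ 1.778; 5:4 ≈ 1.250.

A=16:9, B=5:4, C=5:3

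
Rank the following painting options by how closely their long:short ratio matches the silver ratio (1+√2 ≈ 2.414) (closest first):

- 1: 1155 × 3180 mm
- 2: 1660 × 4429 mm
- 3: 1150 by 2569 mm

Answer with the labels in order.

3, 2, 1

1: 3180/1155 ≈ 2.753 → |2.753 − 2.414| = 0.339
2: 4429/1660 ≈ 2.668 → |2.668 − 2.414| = 0.254
3: 2569/1150 ≈ 2.234 → |2.234 − 2.414| = 0.180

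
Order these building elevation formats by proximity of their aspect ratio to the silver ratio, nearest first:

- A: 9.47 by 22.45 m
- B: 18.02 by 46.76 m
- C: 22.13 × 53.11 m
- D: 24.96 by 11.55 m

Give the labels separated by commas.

C, A, B, D

A: 22.45/9.47 ≈ 2.371 → |2.371 − 2.414| = 0.043
B: 46.76/18.02 ≈ 2.595 → |2.595 − 2.414| = 0.181
C: 53.11/22.13 ≈ 2.400 → |2.400 − 2.414| = 0.014
D: 24.96/11.55 ≈ 2.161 → |2.161 − 2.414| = 0.253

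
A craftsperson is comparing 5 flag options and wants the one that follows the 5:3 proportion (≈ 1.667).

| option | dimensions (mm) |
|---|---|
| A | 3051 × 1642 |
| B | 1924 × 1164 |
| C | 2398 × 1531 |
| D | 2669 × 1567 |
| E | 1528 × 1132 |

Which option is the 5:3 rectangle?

B

Ratios (long/short): A ≈ 1.858; B ≈ 1.653; C ≈ 1.566; D ≈ 1.703; E ≈ 1.350.
5:3 ≈ 1.667; option B is nearest (Δ 0.014).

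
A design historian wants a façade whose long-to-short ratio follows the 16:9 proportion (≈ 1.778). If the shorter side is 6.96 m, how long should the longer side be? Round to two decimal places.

12.37 m

16:9 ≈ 1.77778.
Longer side = 6.96 × 1.77778 ≈ 12.3733 → 12.37 m.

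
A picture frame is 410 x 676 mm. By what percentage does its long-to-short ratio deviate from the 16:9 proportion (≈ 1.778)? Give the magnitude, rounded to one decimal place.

7.3%

Ratio = 676 / 410 ≈ 1.6488.
Ideal 16:9 ≈ 1.7778. |1.6488 − 1.7778| / 1.7778 ≈ 7.26% → 7.3%.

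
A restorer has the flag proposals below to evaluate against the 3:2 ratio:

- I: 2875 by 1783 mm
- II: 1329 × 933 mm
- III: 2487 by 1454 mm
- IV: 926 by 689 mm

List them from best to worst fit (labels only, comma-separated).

II, I, IV, III

I: 2875/1783 ≈ 1.612 → |1.612 − 1.500| = 0.112
II: 1329/933 ≈ 1.424 → |1.424 − 1.500| = 0.076
III: 2487/1454 ≈ 1.710 → |1.710 − 1.500| = 0.210
IV: 926/689 ≈ 1.344 → |1.344 − 1.500| = 0.156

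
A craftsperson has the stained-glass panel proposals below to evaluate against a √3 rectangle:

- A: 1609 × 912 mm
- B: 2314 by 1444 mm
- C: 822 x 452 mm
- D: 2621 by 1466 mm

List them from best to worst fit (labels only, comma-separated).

A, D, C, B

A: 1609/912 ≈ 1.764 → |1.764 − 1.732| = 0.032
B: 2314/1444 ≈ 1.602 → |1.602 − 1.732| = 0.130
C: 822/452 ≈ 1.819 → |1.819 − 1.732| = 0.087
D: 2621/1466 ≈ 1.788 → |1.788 − 1.732| = 0.056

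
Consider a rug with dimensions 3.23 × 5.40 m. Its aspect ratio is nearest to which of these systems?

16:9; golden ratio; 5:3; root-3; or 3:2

5.40/3.23 ≈ 1.672. Nearest candidates are 5:3 (1.667, off by 0.005) and golden ratio (1.618, off by 0.054).

5:3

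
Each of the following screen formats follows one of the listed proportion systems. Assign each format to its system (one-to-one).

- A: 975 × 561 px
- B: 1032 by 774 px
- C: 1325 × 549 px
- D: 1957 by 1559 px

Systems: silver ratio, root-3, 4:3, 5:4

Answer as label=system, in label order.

Ratios: A ≈ 1.738; B ≈ 1.333; C ≈ 2.413; D ≈ 1.255.
Targets: silver ratio ≈ 2.414; root-3 ≈ 1.732; 4:3 ≈ 1.333; 5:4 ≈ 1.250.

A=root-3, B=4:3, C=silver ratio, D=5:4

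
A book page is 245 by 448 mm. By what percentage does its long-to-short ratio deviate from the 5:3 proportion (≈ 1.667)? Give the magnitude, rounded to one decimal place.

9.7%

Ratio = 448 / 245 ≈ 1.8286.
Ideal 5:3 ≈ 1.6667. |1.8286 − 1.6667| / 1.6667 ≈ 9.71% → 9.7%.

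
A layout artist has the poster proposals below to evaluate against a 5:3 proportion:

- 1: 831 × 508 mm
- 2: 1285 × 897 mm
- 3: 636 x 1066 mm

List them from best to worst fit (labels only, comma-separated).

3, 1, 2

Ratios: 1 = 831 / 508 ≈ 1.636; 2 = 1285 / 897 ≈ 1.433; 3 = 1066 / 636 ≈ 1.676.
|Δ from 1.667|: 1 0.031; 2 0.234; 3 0.009.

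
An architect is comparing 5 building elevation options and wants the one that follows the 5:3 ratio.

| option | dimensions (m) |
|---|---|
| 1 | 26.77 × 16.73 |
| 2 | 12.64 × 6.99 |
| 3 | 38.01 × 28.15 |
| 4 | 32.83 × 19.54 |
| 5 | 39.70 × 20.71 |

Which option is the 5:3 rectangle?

4

Target 5:3 ≈ 1.667.
1: 1.600 (Δ0.067)  2: 1.808 (Δ0.141)  3: 1.350 (Δ0.317)  4: 1.680 (Δ0.013)  5: 1.917 (Δ0.250)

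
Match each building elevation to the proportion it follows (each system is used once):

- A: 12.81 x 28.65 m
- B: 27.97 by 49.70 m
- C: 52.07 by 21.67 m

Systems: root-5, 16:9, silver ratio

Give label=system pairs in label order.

A=root-5, B=16:9, C=silver ratio

A = 28.65/12.81 ≈ 2.237 → root-5 (2.236)
B = 49.70/27.97 ≈ 1.777 → 16:9 (1.778)
C = 52.07/21.67 ≈ 2.403 → silver ratio (2.414)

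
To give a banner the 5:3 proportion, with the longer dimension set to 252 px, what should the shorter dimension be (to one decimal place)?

151.2 px

5:3 ≈ 1.66667.
Shorter side = 252 ÷ 1.66667 ≈ 151.200 → 151.2 px.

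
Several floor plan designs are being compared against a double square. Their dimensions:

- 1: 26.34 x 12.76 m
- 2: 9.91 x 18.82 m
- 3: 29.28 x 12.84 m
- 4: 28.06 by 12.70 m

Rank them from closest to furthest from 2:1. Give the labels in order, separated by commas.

1, 2, 4, 3

Ratios: 1 = 26.34 / 12.76 ≈ 2.064; 2 = 18.82 / 9.91 ≈ 1.899; 3 = 29.28 / 12.84 ≈ 2.280; 4 = 28.06 / 12.70 ≈ 2.209.
|Δ from 2.000|: 1 0.064; 2 0.101; 3 0.280; 4 0.209.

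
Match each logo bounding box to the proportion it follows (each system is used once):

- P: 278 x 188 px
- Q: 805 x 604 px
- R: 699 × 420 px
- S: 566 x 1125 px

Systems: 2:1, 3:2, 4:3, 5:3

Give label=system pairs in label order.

Ratios: P ≈ 1.479; Q ≈ 1.333; R ≈ 1.664; S ≈ 1.988.
Targets: 2:1 ≈ 2.000; 3:2 ≈ 1.500; 4:3 ≈ 1.333; 5:3 ≈ 1.667.

P=3:2, Q=4:3, R=5:3, S=2:1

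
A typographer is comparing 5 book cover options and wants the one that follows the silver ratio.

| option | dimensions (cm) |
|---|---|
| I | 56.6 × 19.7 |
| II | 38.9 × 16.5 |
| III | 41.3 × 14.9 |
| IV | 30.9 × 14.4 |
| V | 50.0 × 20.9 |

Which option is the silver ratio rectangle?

Ratios (long/short): I ≈ 2.873; II ≈ 2.358; III ≈ 2.772; IV ≈ 2.146; V ≈ 2.392.
silver ratio ≈ 2.414; option V is nearest (Δ 0.022).

V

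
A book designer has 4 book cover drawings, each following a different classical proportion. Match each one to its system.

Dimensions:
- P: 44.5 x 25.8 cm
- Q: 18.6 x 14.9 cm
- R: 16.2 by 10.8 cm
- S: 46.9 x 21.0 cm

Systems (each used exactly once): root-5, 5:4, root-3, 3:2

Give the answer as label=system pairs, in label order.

Ratios: P ≈ 1.725; Q ≈ 1.248; R ≈ 1.500; S ≈ 2.233.
Targets: root-5 ≈ 2.236; 5:4 ≈ 1.250; root-3 ≈ 1.732; 3:2 ≈ 1.500.

P=root-3, Q=5:4, R=3:2, S=root-5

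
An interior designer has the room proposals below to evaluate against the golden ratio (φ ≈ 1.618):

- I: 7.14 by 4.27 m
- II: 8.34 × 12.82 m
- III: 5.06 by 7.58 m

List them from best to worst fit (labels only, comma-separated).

I, II, III

Ratios: I = 7.14 / 4.27 ≈ 1.672; II = 12.82 / 8.34 ≈ 1.537; III = 7.58 / 5.06 ≈ 1.498.
|Δ from 1.618|: I 0.054; II 0.081; III 0.120.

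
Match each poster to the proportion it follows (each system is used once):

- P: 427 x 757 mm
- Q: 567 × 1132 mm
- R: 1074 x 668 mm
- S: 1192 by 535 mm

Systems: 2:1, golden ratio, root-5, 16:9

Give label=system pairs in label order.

P=16:9, Q=2:1, R=golden ratio, S=root-5

Ratios: P ≈ 1.773; Q ≈ 1.996; R ≈ 1.608; S ≈ 2.228.
Targets: 2:1 ≈ 2.000; golden ratio ≈ 1.618; root-5 ≈ 2.236; 16:9 ≈ 1.778.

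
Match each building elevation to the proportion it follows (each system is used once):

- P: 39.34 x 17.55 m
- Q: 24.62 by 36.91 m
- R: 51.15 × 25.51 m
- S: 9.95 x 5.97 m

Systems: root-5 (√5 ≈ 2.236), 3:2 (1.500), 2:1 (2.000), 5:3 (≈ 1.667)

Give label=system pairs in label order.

Ratios: P ≈ 2.242; Q ≈ 1.499; R ≈ 2.005; S ≈ 1.667.
Targets: root-5 ≈ 2.236; 3:2 ≈ 1.500; 2:1 ≈ 2.000; 5:3 ≈ 1.667.

P=root-5, Q=3:2, R=2:1, S=5:3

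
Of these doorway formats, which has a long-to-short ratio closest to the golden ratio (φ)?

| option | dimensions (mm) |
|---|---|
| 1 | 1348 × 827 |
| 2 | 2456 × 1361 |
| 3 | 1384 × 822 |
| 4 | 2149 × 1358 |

1

Target golden ratio ≈ 1.618.
1: 1.630 (Δ0.012)  2: 1.805 (Δ0.187)  3: 1.684 (Δ0.066)  4: 1.582 (Δ0.036)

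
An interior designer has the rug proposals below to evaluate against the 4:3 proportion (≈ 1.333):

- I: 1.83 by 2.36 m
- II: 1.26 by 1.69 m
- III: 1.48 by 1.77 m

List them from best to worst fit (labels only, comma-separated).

II, I, III

I: 2.36/1.83 ≈ 1.290 → |1.290 − 1.333| = 0.043
II: 1.69/1.26 ≈ 1.341 → |1.341 − 1.333| = 0.008
III: 1.77/1.48 ≈ 1.196 → |1.196 − 1.333| = 0.137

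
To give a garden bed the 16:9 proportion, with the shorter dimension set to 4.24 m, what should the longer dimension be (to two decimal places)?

16:9 ≈ 1.77778.
Longer side = 4.24 × 1.77778 ≈ 7.5378 → 7.54 m.

7.54 m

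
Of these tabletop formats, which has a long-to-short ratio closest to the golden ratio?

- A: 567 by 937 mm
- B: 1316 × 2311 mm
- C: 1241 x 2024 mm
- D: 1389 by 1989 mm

C

Ratios (long/short): A ≈ 1.653; B ≈ 1.756; C ≈ 1.631; D ≈ 1.432.
golden ratio ≈ 1.618; option C is nearest (Δ 0.013).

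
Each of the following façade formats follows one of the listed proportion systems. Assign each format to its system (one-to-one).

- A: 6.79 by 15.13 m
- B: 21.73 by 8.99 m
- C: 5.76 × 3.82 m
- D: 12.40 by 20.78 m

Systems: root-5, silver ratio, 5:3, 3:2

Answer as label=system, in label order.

A = 15.13/6.79 ≈ 2.228 → root-5 (2.236)
B = 21.73/8.99 ≈ 2.417 → silver ratio (2.414)
C = 5.76/3.82 ≈ 1.508 → 3:2 (1.500)
D = 20.78/12.40 ≈ 1.676 → 5:3 (1.667)

A=root-5, B=silver ratio, C=3:2, D=5:3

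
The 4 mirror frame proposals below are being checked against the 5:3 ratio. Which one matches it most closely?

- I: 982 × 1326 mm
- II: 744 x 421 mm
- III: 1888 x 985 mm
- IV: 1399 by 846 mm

Ratios (long/short): I ≈ 1.350; II ≈ 1.767; III ≈ 1.917; IV ≈ 1.654.
5:3 ≈ 1.667; option IV is nearest (Δ 0.013).

IV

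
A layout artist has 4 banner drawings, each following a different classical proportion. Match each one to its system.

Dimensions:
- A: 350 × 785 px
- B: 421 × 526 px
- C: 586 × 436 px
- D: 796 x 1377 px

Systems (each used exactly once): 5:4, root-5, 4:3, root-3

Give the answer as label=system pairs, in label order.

Ratios: A ≈ 2.243; B ≈ 1.249; C ≈ 1.344; D ≈ 1.730.
Targets: 5:4 ≈ 1.250; root-5 ≈ 2.236; 4:3 ≈ 1.333; root-3 ≈ 1.732.

A=root-5, B=5:4, C=4:3, D=root-3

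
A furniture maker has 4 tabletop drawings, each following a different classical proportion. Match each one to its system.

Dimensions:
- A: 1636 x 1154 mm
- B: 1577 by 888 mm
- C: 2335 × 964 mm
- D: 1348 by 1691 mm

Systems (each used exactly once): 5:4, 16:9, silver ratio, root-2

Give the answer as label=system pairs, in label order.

Ratios: A ≈ 1.418; B ≈ 1.776; C ≈ 2.422; D ≈ 1.254.
Targets: 5:4 ≈ 1.250; 16:9 ≈ 1.778; silver ratio ≈ 2.414; root-2 ≈ 1.414.

A=root-2, B=16:9, C=silver ratio, D=5:4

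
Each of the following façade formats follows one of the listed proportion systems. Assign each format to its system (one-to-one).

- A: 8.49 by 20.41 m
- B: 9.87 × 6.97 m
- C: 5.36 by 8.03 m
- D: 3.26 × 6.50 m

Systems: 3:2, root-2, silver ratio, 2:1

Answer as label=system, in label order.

Ratios: A ≈ 2.404; B ≈ 1.416; C ≈ 1.498; D ≈ 1.994.
Targets: 3:2 ≈ 1.500; root-2 ≈ 1.414; silver ratio ≈ 2.414; 2:1 ≈ 2.000.

A=silver ratio, B=root-2, C=3:2, D=2:1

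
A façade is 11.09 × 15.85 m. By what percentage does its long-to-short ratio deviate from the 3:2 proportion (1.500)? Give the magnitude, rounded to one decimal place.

Ratio = 15.85 / 11.09 ≈ 1.4292.
Ideal 3:2 = 1.5000. |1.4292 − 1.5000| / 1.5000 ≈ 4.72% → 4.7%.

4.7%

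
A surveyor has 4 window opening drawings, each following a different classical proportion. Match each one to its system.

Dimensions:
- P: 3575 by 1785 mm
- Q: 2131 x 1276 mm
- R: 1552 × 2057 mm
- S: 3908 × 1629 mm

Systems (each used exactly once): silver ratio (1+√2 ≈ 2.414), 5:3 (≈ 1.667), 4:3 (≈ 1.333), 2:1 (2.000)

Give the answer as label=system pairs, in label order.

P=2:1, Q=5:3, R=4:3, S=silver ratio

Ratios: P ≈ 2.003; Q ≈ 1.670; R ≈ 1.325; S ≈ 2.399.
Targets: silver ratio ≈ 2.414; 5:3 ≈ 1.667; 4:3 ≈ 1.333; 2:1 ≈ 2.000.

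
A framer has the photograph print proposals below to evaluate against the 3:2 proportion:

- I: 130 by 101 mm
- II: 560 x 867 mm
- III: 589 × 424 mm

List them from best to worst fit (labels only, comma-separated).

I: 130/101 ≈ 1.287 → |1.287 − 1.500| = 0.213
II: 867/560 ≈ 1.548 → |1.548 − 1.500| = 0.048
III: 589/424 ≈ 1.389 → |1.389 − 1.500| = 0.111

II, III, I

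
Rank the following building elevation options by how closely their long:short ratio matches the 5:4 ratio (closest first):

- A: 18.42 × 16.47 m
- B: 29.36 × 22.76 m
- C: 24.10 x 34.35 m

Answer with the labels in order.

A: 18.42/16.47 ≈ 1.118 → |1.118 − 1.250| = 0.132
B: 29.36/22.76 ≈ 1.290 → |1.290 − 1.250| = 0.040
C: 34.35/24.10 ≈ 1.425 → |1.425 − 1.250| = 0.175

B, A, C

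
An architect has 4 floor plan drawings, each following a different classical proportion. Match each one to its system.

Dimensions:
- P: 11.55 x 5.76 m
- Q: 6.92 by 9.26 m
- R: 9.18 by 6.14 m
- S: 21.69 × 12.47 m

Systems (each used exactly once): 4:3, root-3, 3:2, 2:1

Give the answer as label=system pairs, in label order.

P=2:1, Q=4:3, R=3:2, S=root-3

Ratios: P ≈ 2.005; Q ≈ 1.338; R ≈ 1.495; S ≈ 1.739.
Targets: 4:3 ≈ 1.333; root-3 ≈ 1.732; 3:2 ≈ 1.500; 2:1 ≈ 2.000.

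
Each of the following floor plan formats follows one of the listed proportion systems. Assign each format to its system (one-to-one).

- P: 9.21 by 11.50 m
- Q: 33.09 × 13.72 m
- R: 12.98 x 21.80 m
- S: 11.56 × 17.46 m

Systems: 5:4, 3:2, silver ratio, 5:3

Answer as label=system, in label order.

P=5:4, Q=silver ratio, R=5:3, S=3:2

P = 11.50/9.21 ≈ 1.249 → 5:4 (1.250)
Q = 33.09/13.72 ≈ 2.412 → silver ratio (2.414)
R = 21.80/12.98 ≈ 1.680 → 5:3 (1.667)
S = 17.46/11.56 ≈ 1.510 → 3:2 (1.500)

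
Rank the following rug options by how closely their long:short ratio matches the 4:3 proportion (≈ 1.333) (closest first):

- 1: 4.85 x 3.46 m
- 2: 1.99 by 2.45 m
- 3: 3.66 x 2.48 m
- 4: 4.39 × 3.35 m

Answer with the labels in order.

4, 1, 2, 3

1: 4.85/3.46 ≈ 1.402 → |1.402 − 1.333| = 0.069
2: 2.45/1.99 ≈ 1.231 → |1.231 − 1.333| = 0.102
3: 3.66/2.48 ≈ 1.476 → |1.476 − 1.333| = 0.143
4: 4.39/3.35 ≈ 1.310 → |1.310 − 1.333| = 0.023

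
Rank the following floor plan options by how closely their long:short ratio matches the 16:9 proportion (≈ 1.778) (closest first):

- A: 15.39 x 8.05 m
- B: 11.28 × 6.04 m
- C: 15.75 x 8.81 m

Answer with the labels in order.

C, B, A

Ratios: A = 15.39 / 8.05 ≈ 1.912; B = 11.28 / 6.04 ≈ 1.868; C = 15.75 / 8.81 ≈ 1.788.
|Δ from 1.778|: A 0.134; B 0.090; C 0.010.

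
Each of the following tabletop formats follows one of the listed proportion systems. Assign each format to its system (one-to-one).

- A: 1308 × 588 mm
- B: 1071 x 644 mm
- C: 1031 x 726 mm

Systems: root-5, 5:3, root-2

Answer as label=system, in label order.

A=root-5, B=5:3, C=root-2

A = 1308/588 ≈ 2.224 → root-5 (2.236)
B = 1071/644 ≈ 1.663 → 5:3 (1.667)
C = 1031/726 ≈ 1.420 → root-2 (1.414)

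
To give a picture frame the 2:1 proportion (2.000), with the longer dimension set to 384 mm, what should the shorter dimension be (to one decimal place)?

2:1 = 2.00000.
Shorter side = 384 ÷ 2.00000 ≈ 192.000 → 192.0 mm.

192.0 mm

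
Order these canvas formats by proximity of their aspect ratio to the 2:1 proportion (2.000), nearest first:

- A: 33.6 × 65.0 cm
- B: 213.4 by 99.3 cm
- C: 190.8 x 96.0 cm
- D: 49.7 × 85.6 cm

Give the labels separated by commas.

Ratios: A = 65.0 / 33.6 ≈ 1.935; B = 213.4 / 99.3 ≈ 2.149; C = 190.8 / 96.0 ≈ 1.988; D = 85.6 / 49.7 ≈ 1.722.
|Δ from 2.000|: A 0.065; B 0.149; C 0.012; D 0.278.

C, A, B, D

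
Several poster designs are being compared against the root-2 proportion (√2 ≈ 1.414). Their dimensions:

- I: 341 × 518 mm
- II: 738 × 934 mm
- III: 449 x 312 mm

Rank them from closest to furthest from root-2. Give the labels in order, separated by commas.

I: 518/341 ≈ 1.519 → |1.519 − 1.414| = 0.105
II: 934/738 ≈ 1.266 → |1.266 − 1.414| = 0.148
III: 449/312 ≈ 1.439 → |1.439 − 1.414| = 0.025

III, I, II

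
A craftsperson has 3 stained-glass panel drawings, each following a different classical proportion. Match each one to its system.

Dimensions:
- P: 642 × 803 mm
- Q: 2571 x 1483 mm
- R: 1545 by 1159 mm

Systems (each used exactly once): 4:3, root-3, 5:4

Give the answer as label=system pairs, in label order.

P = 803/642 ≈ 1.251 → 5:4 (1.250)
Q = 2571/1483 ≈ 1.734 → root-3 (1.732)
R = 1545/1159 ≈ 1.333 → 4:3 (1.333)

P=5:4, Q=root-3, R=4:3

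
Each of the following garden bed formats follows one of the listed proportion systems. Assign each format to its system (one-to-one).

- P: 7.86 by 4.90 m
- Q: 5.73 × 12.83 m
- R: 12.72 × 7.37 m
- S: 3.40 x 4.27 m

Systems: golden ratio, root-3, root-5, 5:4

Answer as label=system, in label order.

P=golden ratio, Q=root-5, R=root-3, S=5:4

P = 7.86/4.90 ≈ 1.604 → golden ratio (1.618)
Q = 12.83/5.73 ≈ 2.239 → root-5 (2.236)
R = 12.72/7.37 ≈ 1.726 → root-3 (1.732)
S = 4.27/3.40 ≈ 1.256 → 5:4 (1.250)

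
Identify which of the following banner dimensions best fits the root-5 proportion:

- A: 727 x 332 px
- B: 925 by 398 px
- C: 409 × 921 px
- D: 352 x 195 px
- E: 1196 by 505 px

Target root-5 ≈ 2.236.
A: 2.190 (Δ0.046)  B: 2.324 (Δ0.088)  C: 2.252 (Δ0.016)  D: 1.805 (Δ0.431)  E: 2.368 (Δ0.132)

C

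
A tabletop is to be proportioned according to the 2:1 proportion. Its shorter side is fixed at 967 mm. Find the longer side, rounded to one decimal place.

1934.0 mm

2:1 = 2.00000.
Longer side = 967 × 2.00000 ≈ 1934.000 → 1934.0 mm.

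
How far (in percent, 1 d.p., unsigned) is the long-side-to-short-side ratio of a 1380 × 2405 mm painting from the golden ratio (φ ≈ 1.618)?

Ratio = 2405 / 1380 ≈ 1.7428.
Ideal golden ratio ≈ 1.6180. |1.7428 − 1.6180| / 1.6180 ≈ 7.71% → 7.7%.

7.7%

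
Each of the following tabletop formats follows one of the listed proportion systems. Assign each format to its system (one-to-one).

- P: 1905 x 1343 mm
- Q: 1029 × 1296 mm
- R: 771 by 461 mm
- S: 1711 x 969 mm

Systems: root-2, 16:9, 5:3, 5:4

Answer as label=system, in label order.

P=root-2, Q=5:4, R=5:3, S=16:9

Ratios: P ≈ 1.418; Q ≈ 1.259; R ≈ 1.672; S ≈ 1.766.
Targets: root-2 ≈ 1.414; 16:9 ≈ 1.778; 5:3 ≈ 1.667; 5:4 ≈ 1.250.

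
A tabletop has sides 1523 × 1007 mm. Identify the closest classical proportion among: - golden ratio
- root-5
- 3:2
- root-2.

1523/1007 ≈ 1.512. Nearest candidates are 3:2 (1.500, off by 0.012) and root-2 (1.414, off by 0.098).

3:2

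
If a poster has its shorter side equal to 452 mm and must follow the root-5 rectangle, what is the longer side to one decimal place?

root-5 ≈ 2.23607.
Longer side = 452 × 2.23607 ≈ 1010.704 → 1010.7 mm.

1010.7 mm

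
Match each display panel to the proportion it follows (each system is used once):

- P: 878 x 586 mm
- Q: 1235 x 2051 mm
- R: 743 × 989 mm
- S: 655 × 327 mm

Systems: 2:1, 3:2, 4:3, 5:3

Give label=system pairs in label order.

P=3:2, Q=5:3, R=4:3, S=2:1

P = 878/586 ≈ 1.498 → 3:2 (1.500)
Q = 2051/1235 ≈ 1.661 → 5:3 (1.667)
R = 989/743 ≈ 1.331 → 4:3 (1.333)
S = 655/327 ≈ 2.003 → 2:1 (2.000)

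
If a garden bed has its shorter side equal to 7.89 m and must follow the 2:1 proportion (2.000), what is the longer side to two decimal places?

2:1 = 2.00000.
Longer side = 7.89 × 2.00000 ≈ 15.7800 → 15.78 m.

15.78 m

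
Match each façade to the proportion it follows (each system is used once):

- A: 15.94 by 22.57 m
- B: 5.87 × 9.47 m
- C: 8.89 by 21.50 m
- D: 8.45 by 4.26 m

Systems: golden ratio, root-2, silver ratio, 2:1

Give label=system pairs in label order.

A = 22.57/15.94 ≈ 1.416 → root-2 (1.414)
B = 9.47/5.87 ≈ 1.613 → golden ratio (1.618)
C = 21.50/8.89 ≈ 2.418 → silver ratio (2.414)
D = 8.45/4.26 ≈ 1.984 → 2:1 (2.000)

A=root-2, B=golden ratio, C=silver ratio, D=2:1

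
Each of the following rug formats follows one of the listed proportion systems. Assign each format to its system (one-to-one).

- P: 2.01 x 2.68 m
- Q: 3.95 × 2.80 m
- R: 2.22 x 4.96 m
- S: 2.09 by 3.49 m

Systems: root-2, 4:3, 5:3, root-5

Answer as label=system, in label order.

Ratios: P ≈ 1.333; Q ≈ 1.411; R ≈ 2.234; S ≈ 1.670.
Targets: root-2 ≈ 1.414; 4:3 ≈ 1.333; 5:3 ≈ 1.667; root-5 ≈ 2.236.

P=4:3, Q=root-2, R=root-5, S=5:3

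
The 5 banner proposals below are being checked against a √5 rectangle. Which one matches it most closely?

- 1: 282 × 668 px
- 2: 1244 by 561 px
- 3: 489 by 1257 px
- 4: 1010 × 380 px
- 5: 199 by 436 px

Ratios (long/short): 1 ≈ 2.369; 2 ≈ 2.217; 3 ≈ 2.571; 4 ≈ 2.658; 5 ≈ 2.191.
root-5 ≈ 2.236; option 2 is nearest (Δ 0.019).

2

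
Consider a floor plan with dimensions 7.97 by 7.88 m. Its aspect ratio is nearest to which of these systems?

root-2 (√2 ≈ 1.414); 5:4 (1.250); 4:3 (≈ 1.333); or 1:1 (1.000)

1:1

7.97/7.88 ≈ 1.011. Nearest candidates are 1:1 (1.000, off by 0.011) and 5:4 (1.250, off by 0.239).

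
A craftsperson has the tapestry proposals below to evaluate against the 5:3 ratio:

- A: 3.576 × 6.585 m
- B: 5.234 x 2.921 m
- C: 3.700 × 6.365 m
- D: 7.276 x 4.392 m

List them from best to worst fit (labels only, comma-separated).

A: 6.585/3.576 ≈ 1.841 → |1.841 − 1.667| = 0.174
B: 5.234/2.921 ≈ 1.792 → |1.792 − 1.667| = 0.125
C: 6.365/3.700 ≈ 1.720 → |1.720 − 1.667| = 0.053
D: 7.276/4.392 ≈ 1.657 → |1.657 − 1.667| = 0.010

D, C, B, A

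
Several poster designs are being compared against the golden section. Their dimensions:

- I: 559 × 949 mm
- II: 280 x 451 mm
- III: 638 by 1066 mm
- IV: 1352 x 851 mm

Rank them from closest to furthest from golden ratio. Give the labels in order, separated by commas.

Ratios: I = 949 / 559 ≈ 1.698; II = 451 / 280 ≈ 1.611; III = 1066 / 638 ≈ 1.671; IV = 1352 / 851 ≈ 1.589.
|Δ from 1.618|: I 0.080; II 0.007; III 0.053; IV 0.029.

II, IV, III, I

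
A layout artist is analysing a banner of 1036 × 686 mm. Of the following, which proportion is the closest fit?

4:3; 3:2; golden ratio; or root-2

3:2

1036/686 ≈ 1.510. Nearest candidates are 3:2 (1.500, off by 0.010) and root-2 (1.414, off by 0.096).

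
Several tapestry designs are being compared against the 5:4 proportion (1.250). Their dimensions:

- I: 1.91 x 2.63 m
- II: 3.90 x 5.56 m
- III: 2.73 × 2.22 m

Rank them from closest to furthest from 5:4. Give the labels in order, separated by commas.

III, I, II

Ratios: I = 2.63 / 1.91 ≈ 1.377; II = 5.56 / 3.90 ≈ 1.426; III = 2.73 / 2.22 ≈ 1.230.
|Δ from 1.250|: I 0.127; II 0.176; III 0.020.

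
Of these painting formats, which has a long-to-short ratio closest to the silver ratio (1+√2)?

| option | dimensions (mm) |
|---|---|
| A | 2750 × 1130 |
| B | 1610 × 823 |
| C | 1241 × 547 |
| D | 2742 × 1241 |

A

Target silver ratio ≈ 2.414.
A: 2.434 (Δ0.020)  B: 1.956 (Δ0.458)  C: 2.269 (Δ0.145)  D: 2.210 (Δ0.204)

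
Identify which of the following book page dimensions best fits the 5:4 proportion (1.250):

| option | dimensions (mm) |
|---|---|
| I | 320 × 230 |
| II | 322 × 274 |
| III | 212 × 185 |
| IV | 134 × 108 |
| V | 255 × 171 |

Target 5:4 ≈ 1.250.
I: 1.391 (Δ0.141)  II: 1.175 (Δ0.075)  III: 1.146 (Δ0.104)  IV: 1.241 (Δ0.009)  V: 1.491 (Δ0.241)

IV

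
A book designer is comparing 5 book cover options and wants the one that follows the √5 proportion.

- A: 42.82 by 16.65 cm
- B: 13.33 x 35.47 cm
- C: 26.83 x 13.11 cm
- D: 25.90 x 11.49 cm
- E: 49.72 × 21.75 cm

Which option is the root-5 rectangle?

Target root-5 ≈ 2.236.
A: 2.572 (Δ0.336)  B: 2.661 (Δ0.425)  C: 2.047 (Δ0.189)  D: 2.254 (Δ0.018)  E: 2.286 (Δ0.050)

D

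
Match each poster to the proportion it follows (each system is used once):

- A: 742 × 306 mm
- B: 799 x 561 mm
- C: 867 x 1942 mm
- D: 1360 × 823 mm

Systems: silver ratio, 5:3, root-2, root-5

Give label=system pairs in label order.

A = 742/306 ≈ 2.425 → silver ratio (2.414)
B = 799/561 ≈ 1.424 → root-2 (1.414)
C = 1942/867 ≈ 2.240 → root-5 (2.236)
D = 1360/823 ≈ 1.652 → 5:3 (1.667)

A=silver ratio, B=root-2, C=root-5, D=5:3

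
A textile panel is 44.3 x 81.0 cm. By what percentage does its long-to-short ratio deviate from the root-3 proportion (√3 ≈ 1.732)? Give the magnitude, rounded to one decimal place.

Ratio = 81.0 / 44.3 ≈ 1.8284.
Ideal root-3 ≈ 1.7321. |1.8284 − 1.7321| / 1.7321 ≈ 5.56% → 5.6%.

5.6%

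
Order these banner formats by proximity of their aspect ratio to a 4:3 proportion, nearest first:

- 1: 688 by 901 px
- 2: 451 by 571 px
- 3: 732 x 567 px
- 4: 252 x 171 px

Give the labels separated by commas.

1, 3, 2, 4

1: 901/688 ≈ 1.310 → |1.310 − 1.333| = 0.023
2: 571/451 ≈ 1.266 → |1.266 − 1.333| = 0.067
3: 732/567 ≈ 1.291 → |1.291 − 1.333| = 0.042
4: 252/171 ≈ 1.474 → |1.474 − 1.333| = 0.141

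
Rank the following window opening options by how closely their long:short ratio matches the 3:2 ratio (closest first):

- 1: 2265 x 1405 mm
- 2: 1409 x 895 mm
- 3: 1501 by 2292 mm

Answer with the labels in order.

Ratios: 1 = 2265 / 1405 ≈ 1.612; 2 = 1409 / 895 ≈ 1.574; 3 = 2292 / 1501 ≈ 1.527.
|Δ from 1.500|: 1 0.112; 2 0.074; 3 0.027.

3, 2, 1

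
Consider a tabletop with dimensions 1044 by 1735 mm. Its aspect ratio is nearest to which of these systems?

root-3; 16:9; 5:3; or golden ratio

1735/1044 ≈ 1.662. Nearest candidates are 5:3 (1.667, off by 0.005) and golden ratio (1.618, off by 0.044).

5:3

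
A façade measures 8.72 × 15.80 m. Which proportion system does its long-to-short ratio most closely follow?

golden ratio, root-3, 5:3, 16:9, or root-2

16:9

Ratio = 15.80 / 8.72 ≈ 1.812.
Distances: golden ratio 1.618 (Δ 0.194); root-3 1.732 (Δ 0.080); 5:3 1.667 (Δ 0.145); 16:9 1.778 (Δ 0.034); root-2 1.414 (Δ 0.398).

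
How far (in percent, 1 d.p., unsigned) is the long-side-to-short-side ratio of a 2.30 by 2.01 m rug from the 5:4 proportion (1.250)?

8.5%

Ratio = 2.30 / 2.01 ≈ 1.1443.
Ideal 5:4 = 1.2500. |1.1443 − 1.2500| / 1.2500 ≈ 8.46% → 8.5%.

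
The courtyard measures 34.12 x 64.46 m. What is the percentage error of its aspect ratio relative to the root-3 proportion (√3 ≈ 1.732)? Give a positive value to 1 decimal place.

Ratio = 64.46 / 34.12 ≈ 1.8892.
Ideal root-3 ≈ 1.7321. |1.8892 − 1.7321| / 1.7321 ≈ 9.07% → 9.1%.

9.1%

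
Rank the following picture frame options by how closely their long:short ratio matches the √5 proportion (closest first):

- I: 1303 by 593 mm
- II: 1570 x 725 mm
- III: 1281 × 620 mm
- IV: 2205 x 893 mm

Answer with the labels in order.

Ratios: I = 1303 / 593 ≈ 2.197; II = 1570 / 725 ≈ 2.166; III = 1281 / 620 ≈ 2.066; IV = 2205 / 893 ≈ 2.469.
|Δ from 2.236|: I 0.039; II 0.070; III 0.170; IV 0.233.

I, II, III, IV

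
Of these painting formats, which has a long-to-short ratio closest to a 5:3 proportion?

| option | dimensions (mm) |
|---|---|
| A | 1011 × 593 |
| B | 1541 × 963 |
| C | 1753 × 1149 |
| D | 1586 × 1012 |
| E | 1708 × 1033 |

Target 5:3 ≈ 1.667.
A: 1.705 (Δ0.038)  B: 1.600 (Δ0.067)  C: 1.526 (Δ0.141)  D: 1.567 (Δ0.100)  E: 1.653 (Δ0.014)

E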